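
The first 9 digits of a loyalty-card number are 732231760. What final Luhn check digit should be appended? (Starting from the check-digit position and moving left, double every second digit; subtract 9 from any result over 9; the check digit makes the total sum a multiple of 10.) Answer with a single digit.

8

Partial digits right→left: 0 6 7 1 3 2 2 3 7
Double every second digit counting from the check-digit position (so the 1st, 3rd, 5th, ... of the partial from the right).
  doubled (with −9 where >9): 0 5 6 4 5 → sum 20
  kept as-is: 6 1 2 3 → sum 12
Total = 20 + 12 = 32.
Check digit = (10 − (32 mod 10)) mod 10 = 8.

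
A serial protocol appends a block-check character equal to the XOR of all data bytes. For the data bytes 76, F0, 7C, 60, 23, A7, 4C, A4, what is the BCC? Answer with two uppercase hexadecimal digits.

XOR the bytes together:
  start with 0x76
  0x76 ⊕ 0xF0 = 0x86
  0x86 ⊕ 0x7C = 0xFA
  0xFA ⊕ 0x60 = 0x9A
  0x9A ⊕ 0x23 = 0xB9
  0xB9 ⊕ 0xA7 = 0x1E
  0x1E ⊕ 0x4C = 0x52
  0x52 ⊕ 0xA4 = 0xF6

F6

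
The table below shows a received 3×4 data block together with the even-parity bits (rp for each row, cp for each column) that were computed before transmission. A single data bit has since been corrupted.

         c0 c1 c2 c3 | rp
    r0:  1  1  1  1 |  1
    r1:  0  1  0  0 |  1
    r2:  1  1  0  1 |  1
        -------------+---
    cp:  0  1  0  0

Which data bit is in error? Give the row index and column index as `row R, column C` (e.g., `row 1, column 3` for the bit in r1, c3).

row 0, column 2

Recompute each row's even parity and compare to rp:
  r0: data parity 0, sent rp 1 → mismatch
  r1: data parity 1, sent rp 1 → ok
  r2: data parity 1, sent rp 1 → ok
Recompute each column's even parity and compare to cp:
  c0: data parity 0, sent cp 0 → ok
  c1: data parity 1, sent cp 1 → ok
  c2: data parity 1, sent cp 0 → mismatch
  c3: data parity 0, sent cp 0 → ok
Exactly one row (r0) and one column (c2) fail → the flipped bit is at their intersection.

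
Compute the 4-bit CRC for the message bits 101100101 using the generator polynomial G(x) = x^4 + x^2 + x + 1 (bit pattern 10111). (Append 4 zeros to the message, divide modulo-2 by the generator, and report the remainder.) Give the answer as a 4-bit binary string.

1110

Append 4 zeros: 1011001010000. Divide by 10111 (XOR where the leading bit is 1):
  pos 0: 10110 XOR 10111 = 00001
  pos 4: 10101 XOR 10111 = 00010
  pos 7: 10000 XOR 10111 = 00111
Remainder (last 4 bits) = 1110. This is the CRC / FCS.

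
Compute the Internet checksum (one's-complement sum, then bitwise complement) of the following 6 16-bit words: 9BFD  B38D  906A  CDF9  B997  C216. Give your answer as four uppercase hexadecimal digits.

One's-complement addition (fold any carry out of bit 15 back into bit 0):
  0x9BFD + 0xB38D = 0x14F8A → wrap carry → 0x4F8B
  0x4F8B + 0x906A = 0x0DFF5
  0xDFF5 + 0xCDF9 = 0x1ADEE → wrap carry → 0xADEF
  0xADEF + 0xB997 = 0x16786 → wrap carry → 0x6787
  0x6787 + 0xC216 = 0x1299D → wrap carry → 0x299E
One's-complement sum = 0x299E.
Checksum = ~0x299E & 0xFFFF = 0xD661.

D661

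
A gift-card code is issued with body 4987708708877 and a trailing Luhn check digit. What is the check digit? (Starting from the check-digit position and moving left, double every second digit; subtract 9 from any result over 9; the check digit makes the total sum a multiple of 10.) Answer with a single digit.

Partial digits right→left: 7 7 8 8 0 7 8 0 7 7 8 9 4
Double every second digit counting from the check-digit position (so the 1st, 3rd, 5th, ... of the partial from the right).
  doubled (with −9 where >9): 5 7 0 7 5 7 8 → sum 39
  kept as-is: 7 8 7 0 7 9 → sum 38
Total = 39 + 38 = 77.
Check digit = (10 − (77 mod 10)) mod 10 = 3.

3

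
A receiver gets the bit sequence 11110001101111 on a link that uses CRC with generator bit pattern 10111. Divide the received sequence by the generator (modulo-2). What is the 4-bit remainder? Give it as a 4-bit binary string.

0000

Modulo-2 division of 11110001101111 by 10111:
  pos 0: 11110 XOR 10111 = 01001
  pos 1: 10010 XOR 10111 = 00101
  pos 3: 10101 XOR 10111 = 00010
  pos 6: 10101 XOR 10111 = 00010
  pos 9: 10111 XOR 10111 = 00000
Remainder = 0000 (zero — the frame passes the CRC check).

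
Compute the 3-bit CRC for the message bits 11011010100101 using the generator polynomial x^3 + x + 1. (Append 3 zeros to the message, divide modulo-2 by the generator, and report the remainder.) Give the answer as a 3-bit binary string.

Append 3 zeros: 11011010100101000. Divide by 1011 (XOR where the leading bit is 1):
  pos 0: 1101 XOR 1011 = 0110
  pos 1: 1101 XOR 1011 = 0110
  pos 2: 1100 XOR 1011 = 0111
  pos 3: 1111 XOR 1011 = 0100
  pos 4: 1000 XOR 1011 = 0011
  pos 6: 1110 XOR 1011 = 0101
  pos 7: 1010 XOR 1011 = 0001
  pos 10: 1101 XOR 1011 = 0110
  pos 11: 1100 XOR 1011 = 0111
  pos 12: 1110 XOR 1011 = 0101
  pos 13: 1010 XOR 1011 = 0001
Remainder (last 3 bits) = 001. This is the CRC / FCS.

001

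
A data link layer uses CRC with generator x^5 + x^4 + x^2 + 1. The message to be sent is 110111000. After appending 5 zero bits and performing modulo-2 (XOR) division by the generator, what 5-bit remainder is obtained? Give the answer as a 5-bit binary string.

Append 5 zeros: 11011100000000. Divide by 110101 (XOR where the leading bit is 1):
  pos 0: 110111 XOR 110101 = 000010
  pos 4: 100000 XOR 110101 = 010101
  pos 5: 101010 XOR 110101 = 011111
  pos 6: 111110 XOR 110101 = 001011
  pos 8: 101100 XOR 110101 = 011001
Remainder (last 5 bits) = 11001. This is the CRC / FCS.

11001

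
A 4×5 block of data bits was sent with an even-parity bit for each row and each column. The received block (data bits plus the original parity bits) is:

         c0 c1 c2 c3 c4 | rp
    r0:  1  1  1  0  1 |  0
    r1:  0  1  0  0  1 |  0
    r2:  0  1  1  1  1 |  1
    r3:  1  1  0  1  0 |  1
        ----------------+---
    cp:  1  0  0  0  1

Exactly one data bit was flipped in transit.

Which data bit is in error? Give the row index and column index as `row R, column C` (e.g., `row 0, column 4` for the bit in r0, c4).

row 2, column 0

Recompute each row's even parity and compare to rp:
  r0: data parity 0, sent rp 0 → ok
  r1: data parity 0, sent rp 0 → ok
  r2: data parity 0, sent rp 1 → mismatch
  r3: data parity 1, sent rp 1 → ok
Recompute each column's even parity and compare to cp:
  c0: data parity 0, sent cp 1 → mismatch
  c1: data parity 0, sent cp 0 → ok
  c2: data parity 0, sent cp 0 → ok
  c3: data parity 0, sent cp 0 → ok
  c4: data parity 1, sent cp 1 → ok
Exactly one row (r2) and one column (c0) fail → the flipped bit is at their intersection.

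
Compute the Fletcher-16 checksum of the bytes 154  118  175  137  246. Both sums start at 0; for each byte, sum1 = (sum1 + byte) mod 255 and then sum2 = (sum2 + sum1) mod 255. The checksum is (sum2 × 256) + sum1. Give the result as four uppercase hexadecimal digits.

Running sums (mod 255):
  after byte 0 (154): sum1=154, sum2=154
  after byte 1 (118): sum1=17, sum2=171
  after byte 2 (175): sum1=192, sum2=108
  after byte 3 (137): sum1=74, sum2=182
  after byte 4 (246): sum1=65, sum2=247
Checksum = sum2·256 + sum1 = 247·256 + 65 = 63297 = 0xF741.

F741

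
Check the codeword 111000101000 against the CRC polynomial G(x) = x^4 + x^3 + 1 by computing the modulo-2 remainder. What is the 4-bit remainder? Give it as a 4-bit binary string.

Modulo-2 division of 111000101000 by 11001:
  pos 0: 11100 XOR 11001 = 00101
  pos 2: 10101 XOR 11001 = 01100
  pos 3: 11000 XOR 11001 = 00001
  pos 7: 11000 XOR 11001 = 00001
Remainder = 0001 (nonzero — an error is detected).

0001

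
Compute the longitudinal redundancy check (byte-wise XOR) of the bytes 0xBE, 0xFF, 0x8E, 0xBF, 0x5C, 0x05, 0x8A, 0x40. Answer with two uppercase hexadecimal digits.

E3

XOR the bytes together:
  start with 0xBE
  0xBE ⊕ 0xFF = 0x41
  0x41 ⊕ 0x8E = 0xCF
  0xCF ⊕ 0xBF = 0x70
  0x70 ⊕ 0x5C = 0x2C
  0x2C ⊕ 0x05 = 0x29
  0x29 ⊕ 0x8A = 0xA3
  0xA3 ⊕ 0x40 = 0xE3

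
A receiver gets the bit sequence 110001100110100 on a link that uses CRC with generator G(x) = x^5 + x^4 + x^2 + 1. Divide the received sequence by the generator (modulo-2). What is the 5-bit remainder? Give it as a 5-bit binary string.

11001

Modulo-2 division of 110001100110100 by 110101:
  pos 0: 110001 XOR 110101 = 000100
  pos 3: 100100 XOR 110101 = 010001
  pos 4: 100011 XOR 110101 = 010110
  pos 5: 101101 XOR 110101 = 011000
  pos 6: 110000 XOR 110101 = 000101
  pos 9: 101100 XOR 110101 = 011001
Remainder = 11001 (nonzero — an error is detected).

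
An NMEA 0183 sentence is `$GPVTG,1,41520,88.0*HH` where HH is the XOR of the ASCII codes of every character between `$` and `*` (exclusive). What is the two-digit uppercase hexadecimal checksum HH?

63

XOR the ASCII codes of the payload characters:
  'G' = 0x47 → acc = 0x47
  'P' = 0x50 → acc = 0x17
  'V' = 0x56 → acc = 0x41
  'T' = 0x54 → acc = 0x15
  'G' = 0x47 → acc = 0x52
  ',' = 0x2C → acc = 0x7E
  '1' = 0x31 → acc = 0x4F
  ',' = 0x2C → acc = 0x63
  '4' = 0x34 → acc = 0x57
  '1' = 0x31 → acc = 0x66
  '5' = 0x35 → acc = 0x53
  '2' = 0x32 → acc = 0x61
  '0' = 0x30 → acc = 0x51
  ',' = 0x2C → acc = 0x7D
  '8' = 0x38 → acc = 0x45
  '8' = 0x38 → acc = 0x7D
  '.' = 0x2E → acc = 0x53
  '0' = 0x30 → acc = 0x63
Checksum = 0x63.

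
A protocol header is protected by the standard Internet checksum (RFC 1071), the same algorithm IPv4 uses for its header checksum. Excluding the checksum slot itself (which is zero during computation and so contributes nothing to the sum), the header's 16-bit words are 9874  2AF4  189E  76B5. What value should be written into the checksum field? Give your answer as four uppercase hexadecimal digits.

One's-complement addition (fold any carry out of bit 15 back into bit 0):
  0x9874 + 0x2AF4 = 0x0C368
  0xC368 + 0x189E = 0x0DC06
  0xDC06 + 0x76B5 = 0x152BB → wrap carry → 0x52BC
One's-complement sum = 0x52BC.
Checksum = ~0x52BC & 0xFFFF = 0xAD43.

AD43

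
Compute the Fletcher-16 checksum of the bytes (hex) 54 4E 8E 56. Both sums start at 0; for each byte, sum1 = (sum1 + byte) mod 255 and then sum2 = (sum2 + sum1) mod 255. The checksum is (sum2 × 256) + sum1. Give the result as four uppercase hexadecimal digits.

Running sums (mod 255):
  after byte 0 (54): sum1=84, sum2=84
  after byte 1 (4E): sum1=162, sum2=246
  after byte 2 (8E): sum1=49, sum2=40
  after byte 3 (56): sum1=135, sum2=175
Checksum = sum2·256 + sum1 = 175·256 + 135 = 44935 = 0xAF87.

AF87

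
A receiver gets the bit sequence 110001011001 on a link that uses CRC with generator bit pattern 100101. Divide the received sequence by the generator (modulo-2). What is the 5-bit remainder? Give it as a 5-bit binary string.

00101

Modulo-2 division of 110001011001 by 100101:
  pos 0: 110001 XOR 100101 = 010100
  pos 1: 101000 XOR 100101 = 001101
  pos 3: 110111 XOR 100101 = 010010
  pos 4: 100100 XOR 100101 = 000001
Remainder = 00101 (nonzero — an error is detected).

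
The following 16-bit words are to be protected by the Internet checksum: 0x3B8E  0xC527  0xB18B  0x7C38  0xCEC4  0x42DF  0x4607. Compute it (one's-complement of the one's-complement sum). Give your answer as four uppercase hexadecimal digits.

79DA

One's-complement addition (fold any carry out of bit 15 back into bit 0):
  0x3B8E + 0xC527 = 0x100B5 → wrap carry → 0x00B6
  0x00B6 + 0xB18B = 0x0B241
  0xB241 + 0x7C38 = 0x12E79 → wrap carry → 0x2E7A
  0x2E7A + 0xCEC4 = 0x0FD3E
  0xFD3E + 0x42DF = 0x1401D → wrap carry → 0x401E
  0x401E + 0x4607 = 0x08625
One's-complement sum = 0x8625.
Checksum = ~0x8625 & 0xFFFF = 0x79DA.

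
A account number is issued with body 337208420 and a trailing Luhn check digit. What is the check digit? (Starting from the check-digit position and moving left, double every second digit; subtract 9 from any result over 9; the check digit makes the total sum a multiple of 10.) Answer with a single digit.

6

Partial digits right→left: 0 2 4 8 0 2 7 3 3
Double every second digit counting from the check-digit position (so the 1st, 3rd, 5th, ... of the partial from the right).
  doubled (with −9 where >9): 0 8 0 5 6 → sum 19
  kept as-is: 2 8 2 3 → sum 15
Total = 19 + 15 = 34.
Check digit = (10 − (34 mod 10)) mod 10 = 6.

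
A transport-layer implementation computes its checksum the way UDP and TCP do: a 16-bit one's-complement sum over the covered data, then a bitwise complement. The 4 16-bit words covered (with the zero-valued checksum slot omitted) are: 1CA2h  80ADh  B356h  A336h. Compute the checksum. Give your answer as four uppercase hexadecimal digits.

0C23

One's-complement addition (fold any carry out of bit 15 back into bit 0):
  0x1CA2 + 0x80AD = 0x09D4F
  0x9D4F + 0xB356 = 0x150A5 → wrap carry → 0x50A6
  0x50A6 + 0xA336 = 0x0F3DC
One's-complement sum = 0xF3DC.
Checksum = ~0xF3DC & 0xFFFF = 0x0C23.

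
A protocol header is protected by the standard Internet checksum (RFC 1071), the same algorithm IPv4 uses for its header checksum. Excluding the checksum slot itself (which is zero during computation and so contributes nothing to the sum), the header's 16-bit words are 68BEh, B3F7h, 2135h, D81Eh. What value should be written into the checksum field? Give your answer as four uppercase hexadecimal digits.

One's-complement addition (fold any carry out of bit 15 back into bit 0):
  0x68BE + 0xB3F7 = 0x11CB5 → wrap carry → 0x1CB6
  0x1CB6 + 0x2135 = 0x03DEB
  0x3DEB + 0xD81E = 0x11609 → wrap carry → 0x160A
One's-complement sum = 0x160A.
Checksum = ~0x160A & 0xFFFF = 0xE9F5.

E9F5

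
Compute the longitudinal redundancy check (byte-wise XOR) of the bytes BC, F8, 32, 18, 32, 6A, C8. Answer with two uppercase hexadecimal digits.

FE

XOR the bytes together:
  start with 0xBC
  0xBC ⊕ 0xF8 = 0x44
  0x44 ⊕ 0x32 = 0x76
  0x76 ⊕ 0x18 = 0x6E
  0x6E ⊕ 0x32 = 0x5C
  0x5C ⊕ 0x6A = 0x36
  0x36 ⊕ 0xC8 = 0xFE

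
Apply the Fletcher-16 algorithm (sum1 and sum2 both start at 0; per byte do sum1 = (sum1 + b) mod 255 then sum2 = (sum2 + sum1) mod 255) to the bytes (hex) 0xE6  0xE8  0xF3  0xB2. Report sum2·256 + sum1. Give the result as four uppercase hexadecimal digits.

Running sums (mod 255):
  after byte 0 (0xE6): sum1=230, sum2=230
  after byte 1 (0xE8): sum1=207, sum2=182
  after byte 2 (0xF3): sum1=195, sum2=122
  after byte 3 (0xB2): sum1=118, sum2=240
Checksum = sum2·256 + sum1 = 240·256 + 118 = 61558 = 0xF076.

F076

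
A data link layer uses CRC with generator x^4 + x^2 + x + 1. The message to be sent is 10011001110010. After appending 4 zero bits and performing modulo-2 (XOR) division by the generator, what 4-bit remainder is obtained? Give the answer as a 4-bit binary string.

0010

Append 4 zeros: 100110011100100000. Divide by 10111 (XOR where the leading bit is 1):
  pos 0: 10011 XOR 10111 = 00100
  pos 2: 10000 XOR 10111 = 00111
  pos 4: 11111 XOR 10111 = 01000
  pos 5: 10001 XOR 10111 = 00110
  pos 7: 11000 XOR 10111 = 01111
  pos 8: 11111 XOR 10111 = 01000
  pos 9: 10000 XOR 10111 = 00111
  pos 11: 11100 XOR 10111 = 01011
  pos 12: 10110 XOR 10111 = 00001
Remainder (last 4 bits) = 0010. This is the CRC / FCS.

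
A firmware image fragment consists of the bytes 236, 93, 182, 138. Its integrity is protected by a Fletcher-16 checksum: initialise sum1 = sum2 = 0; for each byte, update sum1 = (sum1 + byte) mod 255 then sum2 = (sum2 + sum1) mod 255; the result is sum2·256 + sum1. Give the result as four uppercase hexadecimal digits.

Running sums (mod 255):
  after byte 0 (236): sum1=236, sum2=236
  after byte 1 (93): sum1=74, sum2=55
  after byte 2 (182): sum1=1, sum2=56
  after byte 3 (138): sum1=139, sum2=195
Checksum = sum2·256 + sum1 = 195·256 + 139 = 50059 = 0xC38B.

C38B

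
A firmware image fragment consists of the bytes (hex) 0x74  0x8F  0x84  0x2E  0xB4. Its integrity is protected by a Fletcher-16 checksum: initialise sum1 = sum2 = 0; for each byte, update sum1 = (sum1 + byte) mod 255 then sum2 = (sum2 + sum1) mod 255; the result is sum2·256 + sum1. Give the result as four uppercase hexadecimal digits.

236B

Running sums (mod 255):
  after byte 0 (0x74): sum1=116, sum2=116
  after byte 1 (0x8F): sum1=4, sum2=120
  after byte 2 (0x84): sum1=136, sum2=1
  after byte 3 (0x2E): sum1=182, sum2=183
  after byte 4 (0xB4): sum1=107, sum2=35
Checksum = sum2·256 + sum1 = 35·256 + 107 = 9067 = 0x236B.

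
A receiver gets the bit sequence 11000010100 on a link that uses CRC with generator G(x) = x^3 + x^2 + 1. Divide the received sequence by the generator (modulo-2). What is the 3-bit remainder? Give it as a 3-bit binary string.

010

Modulo-2 division of 11000010100 by 1101:
  pos 0: 1100 XOR 1101 = 0001
  pos 3: 1001 XOR 1101 = 0100
  pos 4: 1000 XOR 1101 = 0101
  pos 5: 1011 XOR 1101 = 0110
  pos 6: 1100 XOR 1101 = 0001
Remainder = 010 (nonzero — an error is detected).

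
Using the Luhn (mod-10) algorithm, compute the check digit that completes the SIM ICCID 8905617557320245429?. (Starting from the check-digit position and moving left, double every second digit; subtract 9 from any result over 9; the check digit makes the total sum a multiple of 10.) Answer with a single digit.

Partial digits right→left: 9 2 4 5 4 2 0 2 3 7 5 5 7 1 6 5 0 9 8
Double every second digit counting from the check-digit position (so the 1st, 3rd, 5th, ... of the partial from the right).
  doubled (with −9 where >9): 9 8 8 0 6 1 5 3 0 7 → sum 47
  kept as-is: 2 5 2 2 7 5 1 5 9 → sum 38
Total = 47 + 38 = 85.
Check digit = (10 − (85 mod 10)) mod 10 = 5.

5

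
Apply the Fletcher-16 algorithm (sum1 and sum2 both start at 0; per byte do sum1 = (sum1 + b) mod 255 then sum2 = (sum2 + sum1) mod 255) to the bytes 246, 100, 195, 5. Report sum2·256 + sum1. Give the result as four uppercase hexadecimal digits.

Running sums (mod 255):
  after byte 0 (246): sum1=246, sum2=246
  after byte 1 (100): sum1=91, sum2=82
  after byte 2 (195): sum1=31, sum2=113
  after byte 3 (5): sum1=36, sum2=149
Checksum = sum2·256 + sum1 = 149·256 + 36 = 38180 = 0x9524.

9524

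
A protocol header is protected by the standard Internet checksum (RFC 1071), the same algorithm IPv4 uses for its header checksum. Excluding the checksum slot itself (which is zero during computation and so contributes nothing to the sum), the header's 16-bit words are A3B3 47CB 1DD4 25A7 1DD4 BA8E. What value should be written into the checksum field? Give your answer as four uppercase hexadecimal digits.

One's-complement addition (fold any carry out of bit 15 back into bit 0):
  0xA3B3 + 0x47CB = 0x0EB7E
  0xEB7E + 0x1DD4 = 0x10952 → wrap carry → 0x0953
  0x0953 + 0x25A7 = 0x02EFA
  0x2EFA + 0x1DD4 = 0x04CCE
  0x4CCE + 0xBA8E = 0x1075C → wrap carry → 0x075D
One's-complement sum = 0x075D.
Checksum = ~0x075D & 0xFFFF = 0xF8A2.

F8A2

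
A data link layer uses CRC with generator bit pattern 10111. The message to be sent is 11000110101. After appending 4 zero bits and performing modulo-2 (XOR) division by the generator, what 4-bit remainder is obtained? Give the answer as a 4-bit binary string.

0000

Append 4 zeros: 110001101010000. Divide by 10111 (XOR where the leading bit is 1):
  pos 0: 11000 XOR 10111 = 01111
  pos 1: 11111 XOR 10111 = 01000
  pos 2: 10001 XOR 10111 = 00110
  pos 4: 11001 XOR 10111 = 01110
  pos 5: 11100 XOR 10111 = 01011
  pos 6: 10111 XOR 10111 = 00000
Remainder (last 4 bits) = 0000. This is the CRC / FCS.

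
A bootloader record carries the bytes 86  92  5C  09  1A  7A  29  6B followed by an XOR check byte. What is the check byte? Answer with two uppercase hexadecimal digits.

XOR the bytes together:
  start with 0x86
  0x86 ⊕ 0x92 = 0x14
  0x14 ⊕ 0x5C = 0x48
  0x48 ⊕ 0x09 = 0x41
  0x41 ⊕ 0x1A = 0x5B
  0x5B ⊕ 0x7A = 0x21
  0x21 ⊕ 0x29 = 0x08
  0x08 ⊕ 0x6B = 0x63

63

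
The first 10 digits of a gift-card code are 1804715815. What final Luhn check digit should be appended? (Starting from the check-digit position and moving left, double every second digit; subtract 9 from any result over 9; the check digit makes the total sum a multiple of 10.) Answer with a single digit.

1

Partial digits right→left: 5 1 8 5 1 7 4 0 8 1
Double every second digit counting from the check-digit position (so the 1st, 3rd, 5th, ... of the partial from the right).
  doubled (with −9 where >9): 1 7 2 8 7 → sum 25
  kept as-is: 1 5 7 0 1 → sum 14
Total = 25 + 14 = 39.
Check digit = (10 − (39 mod 10)) mod 10 = 1.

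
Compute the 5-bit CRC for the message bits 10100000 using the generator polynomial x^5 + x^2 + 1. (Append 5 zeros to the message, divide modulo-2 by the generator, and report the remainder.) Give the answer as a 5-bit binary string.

Append 5 zeros: 1010000000000. Divide by 100101 (XOR where the leading bit is 1):
  pos 0: 101000 XOR 100101 = 001101
  pos 2: 110100 XOR 100101 = 010001
  pos 3: 100010 XOR 100101 = 000111
  pos 6: 111000 XOR 100101 = 011101
  pos 7: 111010 XOR 100101 = 011111
Remainder (last 5 bits) = 11111. This is the CRC / FCS.

11111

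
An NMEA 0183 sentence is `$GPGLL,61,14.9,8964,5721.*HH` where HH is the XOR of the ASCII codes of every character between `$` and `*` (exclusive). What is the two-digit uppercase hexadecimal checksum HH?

XOR the ASCII codes of the payload characters:
  'G' = 0x47 → acc = 0x47
  'P' = 0x50 → acc = 0x17
  'G' = 0x47 → acc = 0x50
  'L' = 0x4C → acc = 0x1C
  'L' = 0x4C → acc = 0x50
  ',' = 0x2C → acc = 0x7C
  '6' = 0x36 → acc = 0x4A
  '1' = 0x31 → acc = 0x7B
  ',' = 0x2C → acc = 0x57
  '1' = 0x31 → acc = 0x66
  '4' = 0x34 → acc = 0x52
  '.' = 0x2E → acc = 0x7C
  '9' = 0x39 → acc = 0x45
  ',' = 0x2C → acc = 0x69
  '8' = 0x38 → acc = 0x51
  '9' = 0x39 → acc = 0x68
  '6' = 0x36 → acc = 0x5E
  '4' = 0x34 → acc = 0x6A
  ',' = 0x2C → acc = 0x46
  '5' = 0x35 → acc = 0x73
  '7' = 0x37 → acc = 0x44
  '2' = 0x32 → acc = 0x76
  '1' = 0x31 → acc = 0x47
  '.' = 0x2E → acc = 0x69
Checksum = 0x69.

69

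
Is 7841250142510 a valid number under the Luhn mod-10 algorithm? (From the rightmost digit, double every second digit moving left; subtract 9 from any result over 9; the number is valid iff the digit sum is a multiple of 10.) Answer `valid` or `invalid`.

From the right, keep odd positions and double even positions (subtract 9 from any doubled value over 9):
  doubled (positions 2,4,...): 2 4 2 1 2 7 → sum 18
  kept (positions 1,3,...): 0 5 4 0 2 4 7 → sum 22
Total = 40.
40 mod 10 = 0, so the number is valid.

valid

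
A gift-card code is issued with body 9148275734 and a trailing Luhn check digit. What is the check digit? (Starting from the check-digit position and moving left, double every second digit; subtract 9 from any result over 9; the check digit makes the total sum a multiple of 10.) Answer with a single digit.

Partial digits right→left: 4 3 7 5 7 2 8 4 1 9
Double every second digit counting from the check-digit position (so the 1st, 3rd, 5th, ... of the partial from the right).
  doubled (with −9 where >9): 8 5 5 7 2 → sum 27
  kept as-is: 3 5 2 4 9 → sum 23
Total = 27 + 23 = 50.
Check digit = (10 − (50 mod 10)) mod 10 = 0.

0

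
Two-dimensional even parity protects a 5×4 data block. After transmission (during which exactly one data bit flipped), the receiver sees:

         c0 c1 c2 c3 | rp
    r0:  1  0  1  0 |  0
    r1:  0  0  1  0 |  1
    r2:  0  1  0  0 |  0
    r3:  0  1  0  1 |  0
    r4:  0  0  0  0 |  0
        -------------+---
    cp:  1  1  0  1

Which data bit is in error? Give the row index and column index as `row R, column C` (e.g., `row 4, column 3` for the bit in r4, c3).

Recompute each row's even parity and compare to rp:
  r0: data parity 0, sent rp 0 → ok
  r1: data parity 1, sent rp 1 → ok
  r2: data parity 1, sent rp 0 → mismatch
  r3: data parity 0, sent rp 0 → ok
  r4: data parity 0, sent rp 0 → ok
Recompute each column's even parity and compare to cp:
  c0: data parity 1, sent cp 1 → ok
  c1: data parity 0, sent cp 1 → mismatch
  c2: data parity 0, sent cp 0 → ok
  c3: data parity 1, sent cp 1 → ok
Exactly one row (r2) and one column (c1) fail → the flipped bit is at their intersection.

row 2, column 1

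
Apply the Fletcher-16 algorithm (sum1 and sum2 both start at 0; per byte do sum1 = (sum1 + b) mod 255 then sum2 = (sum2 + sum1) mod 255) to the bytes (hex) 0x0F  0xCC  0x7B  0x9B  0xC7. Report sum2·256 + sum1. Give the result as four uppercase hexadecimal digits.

Running sums (mod 255):
  after byte 0 (0x0F): sum1=15, sum2=15
  after byte 1 (0xCC): sum1=219, sum2=234
  after byte 2 (0x7B): sum1=87, sum2=66
  after byte 3 (0x9B): sum1=242, sum2=53
  after byte 4 (0xC7): sum1=186, sum2=239
Checksum = sum2·256 + sum1 = 239·256 + 186 = 61370 = 0xEFBA.

EFBA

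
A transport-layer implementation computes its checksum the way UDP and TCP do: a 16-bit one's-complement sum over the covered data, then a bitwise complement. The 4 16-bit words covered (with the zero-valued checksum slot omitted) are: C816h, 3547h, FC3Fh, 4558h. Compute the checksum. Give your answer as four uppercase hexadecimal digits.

C109

One's-complement addition (fold any carry out of bit 15 back into bit 0):
  0xC816 + 0x3547 = 0x0FD5D
  0xFD5D + 0xFC3F = 0x1F99C → wrap carry → 0xF99D
  0xF99D + 0x4558 = 0x13EF5 → wrap carry → 0x3EF6
One's-complement sum = 0x3EF6.
Checksum = ~0x3EF6 & 0xFFFF = 0xC109.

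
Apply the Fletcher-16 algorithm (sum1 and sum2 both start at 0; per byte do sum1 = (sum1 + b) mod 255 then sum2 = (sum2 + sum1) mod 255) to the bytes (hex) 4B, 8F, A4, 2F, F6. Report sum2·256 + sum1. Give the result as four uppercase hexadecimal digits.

Running sums (mod 255):
  after byte 0 (4B): sum1=75, sum2=75
  after byte 1 (8F): sum1=218, sum2=38
  after byte 2 (A4): sum1=127, sum2=165
  after byte 3 (2F): sum1=174, sum2=84
  after byte 4 (F6): sum1=165, sum2=249
Checksum = sum2·256 + sum1 = 249·256 + 165 = 63909 = 0xF9A5.

F9A5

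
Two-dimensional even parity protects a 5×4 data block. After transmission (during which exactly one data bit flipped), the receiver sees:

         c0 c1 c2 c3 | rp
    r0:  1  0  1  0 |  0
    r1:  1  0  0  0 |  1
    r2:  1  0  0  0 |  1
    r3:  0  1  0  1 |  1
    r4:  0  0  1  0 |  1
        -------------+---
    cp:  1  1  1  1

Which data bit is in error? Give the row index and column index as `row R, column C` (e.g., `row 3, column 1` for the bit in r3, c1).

row 3, column 2

Recompute each row's even parity and compare to rp:
  r0: data parity 0, sent rp 0 → ok
  r1: data parity 1, sent rp 1 → ok
  r2: data parity 1, sent rp 1 → ok
  r3: data parity 0, sent rp 1 → mismatch
  r4: data parity 1, sent rp 1 → ok
Recompute each column's even parity and compare to cp:
  c0: data parity 1, sent cp 1 → ok
  c1: data parity 1, sent cp 1 → ok
  c2: data parity 0, sent cp 1 → mismatch
  c3: data parity 1, sent cp 1 → ok
Exactly one row (r3) and one column (c2) fail → the flipped bit is at their intersection.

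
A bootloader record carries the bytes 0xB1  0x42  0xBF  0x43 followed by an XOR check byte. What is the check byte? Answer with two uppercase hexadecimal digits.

0F

XOR the bytes together:
  start with 0xB1
  0xB1 ⊕ 0x42 = 0xF3
  0xF3 ⊕ 0xBF = 0x4C
  0x4C ⊕ 0x43 = 0x0F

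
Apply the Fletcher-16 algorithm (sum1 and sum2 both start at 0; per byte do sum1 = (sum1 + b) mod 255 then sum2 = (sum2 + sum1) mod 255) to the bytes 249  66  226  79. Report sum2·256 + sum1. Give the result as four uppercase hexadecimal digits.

Running sums (mod 255):
  after byte 0 (249): sum1=249, sum2=249
  after byte 1 (66): sum1=60, sum2=54
  after byte 2 (226): sum1=31, sum2=85
  after byte 3 (79): sum1=110, sum2=195
Checksum = sum2·256 + sum1 = 195·256 + 110 = 50030 = 0xC36E.

C36E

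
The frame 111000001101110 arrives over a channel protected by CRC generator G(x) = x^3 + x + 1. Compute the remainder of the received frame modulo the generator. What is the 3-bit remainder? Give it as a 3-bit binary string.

Modulo-2 division of 111000001101110 by 1011:
  pos 0: 1110 XOR 1011 = 0101
  pos 1: 1010 XOR 1011 = 0001
  pos 4: 1000 XOR 1011 = 0011
  pos 6: 1111 XOR 1011 = 0100
  pos 7: 1000 XOR 1011 = 0011
  pos 9: 1111 XOR 1011 = 0100
  pos 10: 1001 XOR 1011 = 0010
Remainder = 100 (nonzero — an error is detected).

100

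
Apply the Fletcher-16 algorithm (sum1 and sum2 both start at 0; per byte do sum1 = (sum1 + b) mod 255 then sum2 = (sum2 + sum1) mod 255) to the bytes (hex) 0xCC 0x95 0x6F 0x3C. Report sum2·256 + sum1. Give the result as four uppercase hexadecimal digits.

Running sums (mod 255):
  after byte 0 (0xCC): sum1=204, sum2=204
  after byte 1 (0x95): sum1=98, sum2=47
  after byte 2 (0x6F): sum1=209, sum2=1
  after byte 3 (0x3C): sum1=14, sum2=15
Checksum = sum2·256 + sum1 = 15·256 + 14 = 3854 = 0x0F0E.

0F0E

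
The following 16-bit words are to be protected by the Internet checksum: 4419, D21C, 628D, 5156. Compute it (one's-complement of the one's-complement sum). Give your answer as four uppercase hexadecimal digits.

35E6

One's-complement addition (fold any carry out of bit 15 back into bit 0):
  0x4419 + 0xD21C = 0x11635 → wrap carry → 0x1636
  0x1636 + 0x628D = 0x078C3
  0x78C3 + 0x5156 = 0x0CA19
One's-complement sum = 0xCA19.
Checksum = ~0xCA19 & 0xFFFF = 0x35E6.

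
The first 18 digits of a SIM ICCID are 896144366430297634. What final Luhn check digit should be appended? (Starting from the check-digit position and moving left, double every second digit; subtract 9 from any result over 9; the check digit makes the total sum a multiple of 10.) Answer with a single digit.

8

Partial digits right→left: 4 3 6 7 9 2 0 3 4 6 6 3 4 4 1 6 9 8
Double every second digit counting from the check-digit position (so the 1st, 3rd, 5th, ... of the partial from the right).
  doubled (with −9 where >9): 8 3 9 0 8 3 8 2 9 → sum 50
  kept as-is: 3 7 2 3 6 3 4 6 8 → sum 42
Total = 50 + 42 = 92.
Check digit = (10 − (92 mod 10)) mod 10 = 8.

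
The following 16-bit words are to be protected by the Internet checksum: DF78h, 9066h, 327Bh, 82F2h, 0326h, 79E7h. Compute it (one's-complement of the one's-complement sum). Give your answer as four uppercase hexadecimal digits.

5DA5

One's-complement addition (fold any carry out of bit 15 back into bit 0):
  0xDF78 + 0x9066 = 0x16FDE → wrap carry → 0x6FDF
  0x6FDF + 0x327B = 0x0A25A
  0xA25A + 0x82F2 = 0x1254C → wrap carry → 0x254D
  0x254D + 0x0326 = 0x02873
  0x2873 + 0x79E7 = 0x0A25A
One's-complement sum = 0xA25A.
Checksum = ~0xA25A & 0xFFFF = 0x5DA5.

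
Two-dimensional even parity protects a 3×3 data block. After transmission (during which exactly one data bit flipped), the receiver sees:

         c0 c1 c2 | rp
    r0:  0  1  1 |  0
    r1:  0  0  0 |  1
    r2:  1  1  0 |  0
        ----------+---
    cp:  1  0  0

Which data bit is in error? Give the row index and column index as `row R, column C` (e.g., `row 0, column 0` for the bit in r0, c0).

row 1, column 2

Recompute each row's even parity and compare to rp:
  r0: data parity 0, sent rp 0 → ok
  r1: data parity 0, sent rp 1 → mismatch
  r2: data parity 0, sent rp 0 → ok
Recompute each column's even parity and compare to cp:
  c0: data parity 1, sent cp 1 → ok
  c1: data parity 0, sent cp 0 → ok
  c2: data parity 1, sent cp 0 → mismatch
Exactly one row (r1) and one column (c2) fail → the flipped bit is at their intersection.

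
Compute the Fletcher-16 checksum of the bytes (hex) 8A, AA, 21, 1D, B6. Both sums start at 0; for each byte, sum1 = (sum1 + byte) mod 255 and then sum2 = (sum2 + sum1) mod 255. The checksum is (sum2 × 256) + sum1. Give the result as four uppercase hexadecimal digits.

Running sums (mod 255):
  after byte 0 (8A): sum1=138, sum2=138
  after byte 1 (AA): sum1=53, sum2=191
  after byte 2 (21): sum1=86, sum2=22
  after byte 3 (1D): sum1=115, sum2=137
  after byte 4 (B6): sum1=42, sum2=179
Checksum = sum2·256 + sum1 = 179·256 + 42 = 45866 = 0xB32A.

B32A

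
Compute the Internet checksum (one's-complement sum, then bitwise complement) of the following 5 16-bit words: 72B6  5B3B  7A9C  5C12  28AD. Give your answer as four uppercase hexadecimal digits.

32B2

One's-complement addition (fold any carry out of bit 15 back into bit 0):
  0x72B6 + 0x5B3B = 0x0CDF1
  0xCDF1 + 0x7A9C = 0x1488D → wrap carry → 0x488E
  0x488E + 0x5C12 = 0x0A4A0
  0xA4A0 + 0x28AD = 0x0CD4D
One's-complement sum = 0xCD4D.
Checksum = ~0xCD4D & 0xFFFF = 0x32B2.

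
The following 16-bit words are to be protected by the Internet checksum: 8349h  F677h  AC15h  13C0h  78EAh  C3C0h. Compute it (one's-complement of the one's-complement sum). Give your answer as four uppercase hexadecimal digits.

One's-complement addition (fold any carry out of bit 15 back into bit 0):
  0x8349 + 0xF677 = 0x179C0 → wrap carry → 0x79C1
  0x79C1 + 0xAC15 = 0x125D6 → wrap carry → 0x25D7
  0x25D7 + 0x13C0 = 0x03997
  0x3997 + 0x78EA = 0x0B281
  0xB281 + 0xC3C0 = 0x17641 → wrap carry → 0x7642
One's-complement sum = 0x7642.
Checksum = ~0x7642 & 0xFFFF = 0x89BD.

89BD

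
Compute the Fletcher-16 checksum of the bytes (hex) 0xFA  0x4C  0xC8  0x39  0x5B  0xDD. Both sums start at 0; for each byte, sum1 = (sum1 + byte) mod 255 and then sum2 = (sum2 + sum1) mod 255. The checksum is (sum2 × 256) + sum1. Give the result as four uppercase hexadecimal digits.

C282

Running sums (mod 255):
  after byte 0 (0xFA): sum1=250, sum2=250
  after byte 1 (0x4C): sum1=71, sum2=66
  after byte 2 (0xC8): sum1=16, sum2=82
  after byte 3 (0x39): sum1=73, sum2=155
  after byte 4 (0x5B): sum1=164, sum2=64
  after byte 5 (0xDD): sum1=130, sum2=194
Checksum = sum2·256 + sum1 = 194·256 + 130 = 49794 = 0xC282.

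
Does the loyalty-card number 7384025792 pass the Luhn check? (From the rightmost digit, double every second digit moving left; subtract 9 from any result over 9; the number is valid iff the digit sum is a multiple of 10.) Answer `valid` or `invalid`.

valid

From the right, keep odd positions and double even positions (subtract 9 from any doubled value over 9):
  doubled (positions 2,4,...): 9 1 0 7 5 → sum 22
  kept (positions 1,3,...): 2 7 2 4 3 → sum 18
Total = 40.
40 mod 10 = 0, so the number is valid.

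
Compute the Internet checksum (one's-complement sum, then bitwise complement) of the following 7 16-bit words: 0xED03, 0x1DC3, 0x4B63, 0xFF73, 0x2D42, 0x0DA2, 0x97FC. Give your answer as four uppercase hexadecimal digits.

One's-complement addition (fold any carry out of bit 15 back into bit 0):
  0xED03 + 0x1DC3 = 0x10AC6 → wrap carry → 0x0AC7
  0x0AC7 + 0x4B63 = 0x0562A
  0x562A + 0xFF73 = 0x1559D → wrap carry → 0x559E
  0x559E + 0x2D42 = 0x082E0
  0x82E0 + 0x0DA2 = 0x09082
  0x9082 + 0x97FC = 0x1287E → wrap carry → 0x287F
One's-complement sum = 0x287F.
Checksum = ~0x287F & 0xFFFF = 0xD780.

D780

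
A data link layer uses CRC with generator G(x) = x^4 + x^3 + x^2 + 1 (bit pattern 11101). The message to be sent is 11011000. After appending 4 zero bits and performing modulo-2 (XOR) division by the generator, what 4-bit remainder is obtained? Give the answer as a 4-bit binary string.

Append 4 zeros: 110110000000. Divide by 11101 (XOR where the leading bit is 1):
  pos 0: 11011 XOR 11101 = 00110
  pos 2: 11000 XOR 11101 = 00101
  pos 4: 10100 XOR 11101 = 01001
  pos 5: 10010 XOR 11101 = 01111
  pos 6: 11110 XOR 11101 = 00011
Remainder (last 4 bits) = 0110. This is the CRC / FCS.

0110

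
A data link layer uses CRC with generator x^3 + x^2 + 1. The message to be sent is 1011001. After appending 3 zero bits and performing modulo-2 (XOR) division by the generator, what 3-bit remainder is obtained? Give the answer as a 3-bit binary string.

Append 3 zeros: 1011001000. Divide by 1101 (XOR where the leading bit is 1):
  pos 0: 1011 XOR 1101 = 0110
  pos 1: 1100 XOR 1101 = 0001
  pos 4: 1010 XOR 1101 = 0111
  pos 5: 1110 XOR 1101 = 0011
Remainder (last 3 bits) = 110. This is the CRC / FCS.

110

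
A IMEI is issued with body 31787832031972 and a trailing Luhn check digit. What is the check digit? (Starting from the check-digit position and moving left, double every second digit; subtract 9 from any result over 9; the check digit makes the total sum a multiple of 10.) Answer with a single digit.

Partial digits right→left: 2 7 9 1 3 0 2 3 8 7 8 7 1 3
Double every second digit counting from the check-digit position (so the 1st, 3rd, 5th, ... of the partial from the right).
  doubled (with −9 where >9): 4 9 6 4 7 7 2 → sum 39
  kept as-is: 7 1 0 3 7 7 3 → sum 28
Total = 39 + 28 = 67.
Check digit = (10 − (67 mod 10)) mod 10 = 3.

3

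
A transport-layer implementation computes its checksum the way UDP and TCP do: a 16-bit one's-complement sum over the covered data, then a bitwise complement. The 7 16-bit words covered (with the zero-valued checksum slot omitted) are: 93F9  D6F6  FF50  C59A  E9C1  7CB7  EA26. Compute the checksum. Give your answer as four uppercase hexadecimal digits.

7F83

One's-complement addition (fold any carry out of bit 15 back into bit 0):
  0x93F9 + 0xD6F6 = 0x16AEF → wrap carry → 0x6AF0
  0x6AF0 + 0xFF50 = 0x16A40 → wrap carry → 0x6A41
  0x6A41 + 0xC59A = 0x12FDB → wrap carry → 0x2FDC
  0x2FDC + 0xE9C1 = 0x1199D → wrap carry → 0x199E
  0x199E + 0x7CB7 = 0x09655
  0x9655 + 0xEA26 = 0x1807B → wrap carry → 0x807C
One's-complement sum = 0x807C.
Checksum = ~0x807C & 0xFFFF = 0x7F83.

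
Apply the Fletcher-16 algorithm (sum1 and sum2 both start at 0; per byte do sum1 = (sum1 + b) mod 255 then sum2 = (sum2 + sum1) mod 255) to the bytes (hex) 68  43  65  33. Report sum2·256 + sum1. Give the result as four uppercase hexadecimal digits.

6944

Running sums (mod 255):
  after byte 0 (68): sum1=104, sum2=104
  after byte 1 (43): sum1=171, sum2=20
  after byte 2 (65): sum1=17, sum2=37
  after byte 3 (33): sum1=68, sum2=105
Checksum = sum2·256 + sum1 = 105·256 + 68 = 26948 = 0x6944.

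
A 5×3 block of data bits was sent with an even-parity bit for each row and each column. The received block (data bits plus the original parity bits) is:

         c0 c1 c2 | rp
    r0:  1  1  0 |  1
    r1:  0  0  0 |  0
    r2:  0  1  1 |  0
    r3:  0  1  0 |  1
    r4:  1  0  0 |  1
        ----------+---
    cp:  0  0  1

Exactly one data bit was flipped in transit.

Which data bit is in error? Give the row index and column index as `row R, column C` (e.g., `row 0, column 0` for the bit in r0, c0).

Recompute each row's even parity and compare to rp:
  r0: data parity 0, sent rp 1 → mismatch
  r1: data parity 0, sent rp 0 → ok
  r2: data parity 0, sent rp 0 → ok
  r3: data parity 1, sent rp 1 → ok
  r4: data parity 1, sent rp 1 → ok
Recompute each column's even parity and compare to cp:
  c0: data parity 0, sent cp 0 → ok
  c1: data parity 1, sent cp 0 → mismatch
  c2: data parity 1, sent cp 1 → ok
Exactly one row (r0) and one column (c1) fail → the flipped bit is at their intersection.

row 0, column 1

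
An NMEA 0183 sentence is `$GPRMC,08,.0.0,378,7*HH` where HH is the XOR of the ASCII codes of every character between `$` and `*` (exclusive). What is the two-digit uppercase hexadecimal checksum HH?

48

XOR the ASCII codes of the payload characters:
  'G' = 0x47 → acc = 0x47
  'P' = 0x50 → acc = 0x17
  'R' = 0x52 → acc = 0x45
  'M' = 0x4D → acc = 0x08
  'C' = 0x43 → acc = 0x4B
  ',' = 0x2C → acc = 0x67
  '0' = 0x30 → acc = 0x57
  '8' = 0x38 → acc = 0x6F
  ',' = 0x2C → acc = 0x43
  '.' = 0x2E → acc = 0x6D
  '0' = 0x30 → acc = 0x5D
  '.' = 0x2E → acc = 0x73
  '0' = 0x30 → acc = 0x43
  ',' = 0x2C → acc = 0x6F
  '3' = 0x33 → acc = 0x5C
  '7' = 0x37 → acc = 0x6B
  '8' = 0x38 → acc = 0x53
  ',' = 0x2C → acc = 0x7F
  '7' = 0x37 → acc = 0x48
Checksum = 0x48.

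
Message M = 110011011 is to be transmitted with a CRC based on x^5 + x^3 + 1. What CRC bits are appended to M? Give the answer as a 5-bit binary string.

10111

Append 5 zeros: 11001101100000. Divide by 101001 (XOR where the leading bit is 1):
  pos 0: 110011 XOR 101001 = 011010
  pos 1: 110100 XOR 101001 = 011101
  pos 2: 111011 XOR 101001 = 010010
  pos 3: 100101 XOR 101001 = 001100
  pos 5: 110000 XOR 101001 = 011001
  pos 6: 110010 XOR 101001 = 011011
  pos 7: 110110 XOR 101001 = 011111
  pos 8: 111110 XOR 101001 = 010111
Remainder (last 5 bits) = 10111. This is the CRC / FCS.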